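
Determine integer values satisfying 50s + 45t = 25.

Step 1: Check solvability.
gcd(50, 45) = 5
Since 5 divides 25, solutions exist.

Step 2: Apply extended Euclidean algorithm to find gcd.
We find integers such that 50*x0 + 45*y0 = 5

Step 3: Scale the particular solution.
Multiply by 25/5 = 5:
s = 5, t = -5

Step 4: Verify.
50*(5) + 45*(-5) = 25 = 25 ✓

s = 5, t = -5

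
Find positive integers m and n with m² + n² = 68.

We need to find integers m, n > 0 such that m² + n² = 68.
Trying m = 2: n² = 68 - 2² = 68 - 4 = 64
n = 8
Check: 2² + 8² = 4 + 64 = 68 ✓

68 = 2² + 8²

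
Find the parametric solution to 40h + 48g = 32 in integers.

Step 1: Compute gcd(40, 48) = 8.
Since 8 divides 32, solutions exist.

Step 2: Find a particular solution using extended Euclidean algorithm.
We get h₀ = -4, g₀ = 4.
Check: 40*-4 + 48*4 = 32 = 32 ✓

Step 3: Write the general solution.
h = -4 + (48/8)t = -4 + 6t
g = 4 - (40/8)t = 4 - 5t
for any integer t.

h = -4 + 6t, g = 4 - 5t for integer t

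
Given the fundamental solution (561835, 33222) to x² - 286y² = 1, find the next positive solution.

Solutions to x² - Dy² = 1 are generated by powers of (x₀ + y₀√D).
The next solution satisfies x₁ + y₁√286 = (x₀ + y₀√286)², giving:
x₁ = x₀² + 286y₀² = 561835² + 286·33222² = 315658567225 + 315658567224 = 631317134449
y₁ = 2x₀y₀ = 2·561835·33222 = 37330564740

Verify: 631317134449² - 286·37330564740² = 398561324248896742533601 - 398561324248896742533600 = 1 ✓

x = 631317134449, y = 37330564740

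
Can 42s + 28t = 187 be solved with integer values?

Step 1: Compute gcd(42, 28).
gcd(42, 28) = 14

Step 2: Check divisibility.
Does 14 divide 187? 187 = 14 x 13 + 5, so no.

By the theorem on linear Diophantine equations, 42s + 28t = 187 has integer solutions if and only if gcd(42, 28) divides 187. Since 14 does not divide 187, no solutions exist.

No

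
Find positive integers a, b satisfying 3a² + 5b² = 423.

Try small values of a and check whether (423 - 3a²)/5 is a perfect square.
a = 9: 3·9² = 243, so 5b² = 423 - 243 = 180, giving b² = 36, b = 6.
Check: 3·9² + 5·6² = 243 + 180 = 423 ✓

a = 9, b = 6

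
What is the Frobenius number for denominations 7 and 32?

For two coprime denominations a and b, the Frobenius number (largest value not representable as a non-negative combination) is ab - a - b.
Here gcd(7, 32) = 1, so they are coprime.
F(7, 32) = 7·32 - 7 - 32 = 224 - 39 = 185

185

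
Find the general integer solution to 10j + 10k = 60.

Step 1: Compute gcd(10, 10) = 10.
Since 10 divides 60, solutions exist.

Step 2: Find a particular solution using extended Euclidean algorithm.
We get j₀ = 0, k₀ = 6.
Check: 10*0 + 10*6 = 60 = 60 ✓

Step 3: Write the general solution.
j = 0 + (10/10)t = 0 + 1t
k = 6 - (10/10)t = 6 - 1t
for any integer t.

j = 0 + 1t, k = 6 - 1t for integer t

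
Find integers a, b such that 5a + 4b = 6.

Step 1: Check solvability.
gcd(5, 4) = 1
Since 1 divides 6, solutions exist.

Step 2: Apply extended Euclidean algorithm to find gcd.
We find integers such that 5*x0 + 4*y0 = 1

Step 3: Scale the particular solution.
Multiply by 6/1 = 6:
a = 6, b = -6

Step 4: Verify.
5*(6) + 4*(-6) = 6 = 6 ✓

a = 6, b = -6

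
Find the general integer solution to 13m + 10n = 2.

Step 1: Compute gcd(13, 10) = 1.
Since 1 divides 2, solutions exist.

Step 2: Find a particular solution using extended Euclidean algorithm.
We get m₀ = -6, n₀ = 8.
Check: 13*-6 + 10*8 = 2 = 2 ✓

Step 3: Write the general solution.
m = -6 + (10/1)t = -6 + 10t
n = 8 - (13/1)t = 8 - 13t
for any integer t.

m = -6 + 10t, n = 8 - 13t for integer t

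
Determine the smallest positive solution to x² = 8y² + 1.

We seek the smallest positive integers (x, y) with x² - 8y² = 1, i.e., x² = 8y² + 1.
Try successive y values:
y = 1: x² = 8·1² + 1 = 9, x = 3 ✓

Verify: 3² - 8·1² = 9 - 8 = 1 ✓

x = 3, y = 1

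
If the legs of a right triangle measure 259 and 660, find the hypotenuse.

c² = a² + b² = 259² + 660² = 67081 + 435600 = 502681
c = 709

709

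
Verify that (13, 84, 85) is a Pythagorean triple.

Compute a² + b² = 13² + 84² = 169 + 7056 = 7225
Compute c² = 85² = 7225
Since 7225 = 7225, confirmed.

Yes, it is a Pythagorean triple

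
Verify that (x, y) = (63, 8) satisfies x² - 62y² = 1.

Compute x² = 63² = 3969
Compute 62y² = 62·8² = 62·64 = 3968
x² - 62y² = 3969 - 3968 = 1
Since this equals 1, (63, 8) is a solution.

Yes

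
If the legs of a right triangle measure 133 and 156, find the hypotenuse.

c² = a² + b² = 133² + 156² = 17689 + 24336 = 42025
c = 205

205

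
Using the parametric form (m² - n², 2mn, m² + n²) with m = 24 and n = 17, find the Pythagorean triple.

a = m² - n² = 576 - 289 = 287
b = 2mn = 2·24·17 = 816
c = m² + n² = 576 + 289 = 865
Verify: 287² + 816² = 82369 + 665856 = 748225 = 865² ✓

(287, 816, 865)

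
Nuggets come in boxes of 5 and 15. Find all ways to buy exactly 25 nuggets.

We need non-negative integers (x, y) with 5x + 15y = 25.
For each x in 0..5, check if 25 - 5x is a non-negative multiple of 15.
x = 2: 15y = 15, y = 1 ✓
x = 5: 15y = 0, y = 0 ✓

(2 boxes of 5, 1 boxes of 15), (5 boxes of 5, 0 boxes of 15)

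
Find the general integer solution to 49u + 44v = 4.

Step 1: Compute gcd(49, 44) = 1.
Since 1 divides 4, solutions exist.

Step 2: Find a particular solution using extended Euclidean algorithm.
We get u₀ = 36, v₀ = -40.
Check: 49*36 + 44*-40 = 4 = 4 ✓

Step 3: Write the general solution.
u = 36 + (44/1)t = 36 + 44t
v = -40 - (49/1)t = -40 - 49t
for any integer t.

u = 36 + 44t, v = -40 - 49t for integer t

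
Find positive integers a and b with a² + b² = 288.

We need to find integers a, b > 0 such that a² + b² = 288.
Trying a = 12: b² = 288 - 12² = 288 - 144 = 144
b = 12
Check: 12² + 12² = 144 + 144 = 288 ✓

288 = 12² + 12²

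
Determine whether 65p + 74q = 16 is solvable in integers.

Step 1: Compute gcd(65, 74).
gcd(65, 74) = 1

Step 2: Check divisibility.
Does 1 divide 16? 16 = 1 x 16, so yes.

By the theorem on linear Diophantine equations, 65p + 74q = 16 has integer solutions if and only if gcd(65, 74) divides 16. Since 1 | 16, solutions exist.

Yes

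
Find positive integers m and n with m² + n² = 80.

We need to find integers m, n > 0 such that m² + n² = 80.
Trying m = 4: n² = 80 - 4² = 80 - 16 = 64
n = 8
Check: 4² + 8² = 16 + 64 = 80 ✓

80 = 4² + 8²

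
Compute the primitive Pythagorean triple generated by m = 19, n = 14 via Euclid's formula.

a = m² - n² = 19² - 14² = 361 - 196 = 165
b = 2mn = 2·19·14 = 532
c = m² + n² = 361 + 196 = 557
Verify: 165² + 532² = 27225 + 283024 = 310249 = 557² ✓

(165, 532, 557)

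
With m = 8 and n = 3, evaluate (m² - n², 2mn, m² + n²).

a = m² - n² = 64 - 9 = 55
b = 2mn = 2·8·3 = 48
c = m² + n² = 64 + 9 = 73
Verify: 55² + 48² = 3025 + 2304 = 5329 = 73² ✓

(55, 48, 73)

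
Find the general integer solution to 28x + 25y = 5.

Step 1: Compute gcd(28, 25) = 1.
Since 1 divides 5, solutions exist.

Step 2: Find a particular solution using extended Euclidean algorithm.
We get x₀ = -40, y₀ = 45.
Check: 28*-40 + 25*45 = 5 = 5 ✓

Step 3: Write the general solution.
x = -40 + (25/1)t = -40 + 25t
y = 45 - (28/1)t = 45 - 28t
for any integer t.

x = -40 + 25t, y = 45 - 28t for integer t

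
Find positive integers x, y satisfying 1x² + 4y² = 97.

Try small values of x and check whether (97 - 1x²)/4 is a perfect square.
x = 9: 1·9² = 81, so 4y² = 97 - 81 = 16, giving y² = 4, y = 2.
Check: 1·9² + 4·2² = 81 + 16 = 97 ✓

x = 9, y = 2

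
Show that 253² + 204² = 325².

Compute a² + b²:
253² + 204² = 64009 + 41616 = 105625
Compute c²:
325² = 105625
Since 105625 = 105625, it is a Pythagorean triple.

Yes, it is a Pythagorean triple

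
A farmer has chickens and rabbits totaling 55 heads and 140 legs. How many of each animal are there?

Let c = chickens, r = rabbits.
Heads: c + r = 55
Legs: 2c + 4r = 140
From the first equation, c = 55 - r. Substitute:
2(55 - r) + 4r = 140
110 + 2r = 140
r = (140 - 110)/2 = 15
c = 55 - 15 = 40

Chickens: 40, Rabbits: 15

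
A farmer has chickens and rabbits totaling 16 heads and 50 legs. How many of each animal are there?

Let c = chickens, r = rabbits.
Heads: c + r = 16
Legs: 2c + 4r = 50
From the first equation, c = 16 - r. Substitute:
2(16 - r) + 4r = 50
32 + 2r = 50
r = (50 - 32)/2 = 9
c = 16 - 9 = 7

Chickens: 7, Rabbits: 9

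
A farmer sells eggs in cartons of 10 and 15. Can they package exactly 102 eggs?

We need non-negative a, b with 10a + 15b = 102.
gcd(10, 15) = 5, and 5 does not divide 102.
No integer solutions exist.

No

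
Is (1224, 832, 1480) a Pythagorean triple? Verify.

Compute a² + b² = 1224² + 832² = 1498176 + 692224 = 2190400
Compute c² = 1480² = 2190400
Since 2190400 = 2190400, confirmed.

Yes, it is a Pythagorean triple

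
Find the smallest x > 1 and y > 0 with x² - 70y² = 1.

We seek the smallest positive integers (x, y) with x² - 70y² = 1, i.e., x² = 70y² + 1.
Try successive y values:
y = 1: x² = 70·1² + 1 = 71, not a perfect square
y = 2: x² = 70·2² + 1 = 281, not a perfect square
y = 3: x² = 70·3² + 1 = 631, not a perfect square
... continuing the search (or via continued fractions) ...
y = 30: x² = 70·30² + 1 = 63001, x = 251 ✓

Verify: 251² - 70·30² = 63001 - 63000 = 1 ✓

x = 251, y = 30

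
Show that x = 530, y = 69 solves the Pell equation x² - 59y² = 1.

Compute x² = 530² = 280900
Compute 59y² = 59·69² = 59·4761 = 280899
x² - 59y² = 280900 - 280899 = 1
Since this equals 1, (530, 69) is a solution.

Yes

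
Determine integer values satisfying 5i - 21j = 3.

Step 1: Check solvability.
gcd(5, 21) = 1
Since 1 divides 3, solutions exist.

Step 2: Apply extended Euclidean algorithm to find gcd.
We find integers such that 5*x0 + 21*y0 = 1

Step 3: Scale the particular solution.
Multiply by 3/1 = 3:
i = -12, j = -3

Step 4: Verify.
5*(-12) - 21*(-3) = 3 = 3 ✓

i = -12, j = -3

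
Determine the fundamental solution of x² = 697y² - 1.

We need x² = 697y² - 1. Try successive y:
y = 1: x² = 697·1² - 1 = 696, not a perfect square
y = 2: x² = 697·2² - 1 = 2787, not a perfect square
y = 3: x² = 697·3² - 1 = 6272, not a perfect square
...
y = 5: x² = 697·5² - 1 = 17424 = 132² ✓
Check: 132² - 697·5² = 17424 - 17425 = -1 ✓

x = 132, y = 5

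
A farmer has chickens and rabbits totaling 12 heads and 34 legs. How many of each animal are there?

Let c = chickens, r = rabbits.
Heads: c + r = 12
Legs: 2c + 4r = 34
From the first equation, c = 12 - r. Substitute:
2(12 - r) + 4r = 34
24 + 2r = 34
r = (34 - 24)/2 = 5
c = 12 - 5 = 7

Chickens: 7, Rabbits: 5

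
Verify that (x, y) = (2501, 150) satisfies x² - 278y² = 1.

Compute x² = 2501² = 6255001
Compute 278y² = 278·150² = 278·22500 = 6255000
x² - 278y² = 6255001 - 6255000 = 1
Since this equals 1, (2501, 150) is a solution.

Yes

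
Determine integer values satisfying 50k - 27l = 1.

Step 1: Check solvability.
gcd(50, 27) = 1
Since 1 divides 1, solutions exist.

Step 2: Apply extended Euclidean algorithm to find gcd.
We find integers such that 50*x0 + 27*y0 = 1

Step 3: Scale the particular solution.
Multiply by 1/1 = 1:
k = -7, l = -13

Step 4: Verify.
50*(-7) - 27*(-13) = 1 = 1 ✓

k = -7, l = -13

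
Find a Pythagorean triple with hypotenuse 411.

We need a² + b² = 411² = 168921.
Trying: 315² + 264² = 99225 + 69696 = 168921 ✓

(315, 264, 411)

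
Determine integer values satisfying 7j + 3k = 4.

Step 1: Check solvability.
gcd(7, 3) = 1
Since 1 divides 4, solutions exist.

Step 2: Apply extended Euclidean algorithm to find gcd.
We find integers such that 7*x0 + 3*y0 = 1

Step 3: Scale the particular solution.
Multiply by 4/1 = 4:
j = 4, k = -8

Step 4: Verify.
7*(4) + 3*(-8) = 4 = 4 ✓

j = 4, k = -8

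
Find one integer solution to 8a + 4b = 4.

Step 1: Check solvability.
gcd(8, 4) = 4
Since 4 divides 4, solutions exist.

Step 2: Apply extended Euclidean algorithm to find gcd.
We find integers such that 8*x0 + 4*y0 = 4

Step 3: Scale the particular solution.
Multiply by 4/4 = 1:
a = 0, b = 1

Step 4: Verify.
8*(0) + 4*(1) = 4 = 4 ✓

a = 0, b = 1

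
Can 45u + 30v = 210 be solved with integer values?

Step 1: Compute gcd(45, 30).
gcd(45, 30) = 15

Step 2: Check divisibility.
Does 15 divide 210? 210 = 15 x 14, so yes.

By the theorem on linear Diophantine equations, 45u + 30v = 210 has integer solutions if and only if gcd(45, 30) divides 210. Since 15 | 210, solutions exist.

Yes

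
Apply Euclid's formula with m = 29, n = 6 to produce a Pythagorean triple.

a = m² - n² = 29² - 6² = 841 - 36 = 805
b = 2mn = 2·29·6 = 348
c = m² + n² = 841 + 36 = 877
Verify: 805² + 348² = 648025 + 121104 = 769129 = 877² ✓

(805, 348, 877)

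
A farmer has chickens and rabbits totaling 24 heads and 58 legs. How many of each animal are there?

Let c = chickens, r = rabbits.
Heads: c + r = 24
Legs: 2c + 4r = 58
From the first equation, c = 24 - r. Substitute:
2(24 - r) + 4r = 58
48 + 2r = 58
r = (58 - 48)/2 = 5
c = 24 - 5 = 19

Chickens: 19, Rabbits: 5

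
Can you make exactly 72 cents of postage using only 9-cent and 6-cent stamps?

We need non-negative x, y with 9x + 6y = 72.
gcd(9, 6) = 3 divides 72, so integer solutions exist.
Search for a non-negative one: x = 0 gives 6y = 72 - 0 = 72, so y = 12.
Check: 9·0 + 6·12 = 72 ✓

Yes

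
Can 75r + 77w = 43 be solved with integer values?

Step 1: Compute gcd(75, 77).
gcd(75, 77) = 1

Step 2: Check divisibility.
Does 1 divide 43? 43 = 1 x 43, so yes.

By the theorem on linear Diophantine equations, 75r + 77w = 43 has integer solutions if and only if gcd(75, 77) divides 43. Since 1 | 43, solutions exist.

Yes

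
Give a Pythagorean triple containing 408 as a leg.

We need the other leg and hypotenuse such that 408² + x² = c².
Take x = 1120, c = 1192: 408² + 1120² = 166464 + 1254400 = 1420864 = 1192² ✓
Triple: (408, 1120, 1192)

(408, 1120, 1192)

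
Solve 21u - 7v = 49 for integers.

Step 1: Check solvability.
gcd(21, 7) = 7
Since 7 divides 49, solutions exist.

Step 2: Apply extended Euclidean algorithm to find gcd.
We find integers such that 21*x0 + 7*y0 = 7

Step 3: Scale the particular solution.
Multiply by 49/7 = 7:
u = 0, v = -7

Step 4: Verify.
21*(0) - 7*(-7) = 49 = 49 ✓

u = 0, v = -7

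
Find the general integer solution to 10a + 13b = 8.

Step 1: Compute gcd(10, 13) = 1.
Since 1 divides 8, solutions exist.

Step 2: Find a particular solution using extended Euclidean algorithm.
We get a₀ = 32, b₀ = -24.
Check: 10*32 + 13*-24 = 8 = 8 ✓

Step 3: Write the general solution.
a = 32 + (13/1)t = 32 + 13t
b = -24 - (10/1)t = -24 - 10t
for any integer t.

a = 32 + 13t, b = -24 - 10t for integer t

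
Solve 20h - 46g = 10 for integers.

Step 1: Check solvability.
gcd(20, 46) = 2
Since 2 divides 10, solutions exist.

Step 2: Apply extended Euclidean algorithm to find gcd.
We find integers such that 20*x0 + 46*y0 = 2

Step 3: Scale the particular solution.
Multiply by 10/2 = 5:
h = 35, g = 15

Step 4: Verify.
20*(35) - 46*(15) = 10 = 10 ✓

h = 35, g = 15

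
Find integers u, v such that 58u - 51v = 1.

Step 1: Check solvability.
gcd(58, 51) = 1
Since 1 divides 1, solutions exist.

Step 2: Apply extended Euclidean algorithm to find gcd.
We find integers such that 58*x0 + 51*y0 = 1

Step 3: Scale the particular solution.
Multiply by 1/1 = 1:
u = 22, v = 25

Step 4: Verify.
58*(22) - 51*(25) = 1 = 1 ✓

u = 22, v = 25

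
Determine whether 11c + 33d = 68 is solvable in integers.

Step 1: Compute gcd(11, 33).
gcd(11, 33) = 11

Step 2: Check divisibility.
Does 11 divide 68? 68 = 11 x 6 + 2, so no.

By the theorem on linear Diophantine equations, 11c + 33d = 68 has integer solutions if and only if gcd(11, 33) divides 68. Since 11 does not divide 68, no solutions exist.

No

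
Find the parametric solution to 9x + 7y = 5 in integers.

Step 1: Compute gcd(9, 7) = 1.
Since 1 divides 5, solutions exist.

Step 2: Find a particular solution using extended Euclidean algorithm.
We get x₀ = -15, y₀ = 20.
Check: 9*-15 + 7*20 = 5 = 5 ✓

Step 3: Write the general solution.
x = -15 + (7/1)t = -15 + 7t
y = 20 - (9/1)t = 20 - 9t
for any integer t.

x = -15 + 7t, y = 20 - 9t for integer t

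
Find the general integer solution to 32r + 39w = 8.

Step 1: Compute gcd(32, 39) = 1.
Since 1 divides 8, solutions exist.

Step 2: Find a particular solution using extended Euclidean algorithm.
We get r₀ = 88, w₀ = -72.
Check: 32*88 + 39*-72 = 8 = 8 ✓

Step 3: Write the general solution.
r = 88 + (39/1)t = 88 + 39t
w = -72 - (32/1)t = -72 - 32t
for any integer t.

r = 88 + 39t, w = -72 - 32t for integer t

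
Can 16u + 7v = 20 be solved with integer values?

Step 1: Compute gcd(16, 7).
gcd(16, 7) = 1

Step 2: Check divisibility.
Does 1 divide 20? 20 = 1 x 20, so yes.

By the theorem on linear Diophantine equations, 16u + 7v = 20 has integer solutions if and only if gcd(16, 7) divides 20. Since 1 | 20, solutions exist.

Yes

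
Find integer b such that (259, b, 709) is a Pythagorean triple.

b² = c² - a² = 709² - 259² = 502681 - 67081 = 435600
b = sqrt(435600) = 660

660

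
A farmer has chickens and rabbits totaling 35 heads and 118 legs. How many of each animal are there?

Let c = chickens, r = rabbits.
Heads: c + r = 35
Legs: 2c + 4r = 118
From the first equation, c = 35 - r. Substitute:
2(35 - r) + 4r = 118
70 + 2r = 118
r = (118 - 70)/2 = 24
c = 35 - 24 = 11

Chickens: 11, Rabbits: 24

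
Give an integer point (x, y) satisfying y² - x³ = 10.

Try small integer x values and check whether x³ + 10 is a perfect square.
x = -1: x³ + 10 = -1³ + 10 = -1 + 10 = 9
Is 9 a perfect square? 3² = 9 ✓
So (x, y) = (-1, -3) is a solution.

x = -1, y = -3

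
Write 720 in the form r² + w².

We need to find integers r, w > 0 such that r² + w² = 720.
Trying r = 12: w² = 720 - 12² = 720 - 144 = 576
w = 24
Check: 12² + 24² = 144 + 576 = 720 ✓

720 = 12² + 24²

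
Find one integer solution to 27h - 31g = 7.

Step 1: Check solvability.
gcd(27, 31) = 1
Since 1 divides 7, solutions exist.

Step 2: Apply extended Euclidean algorithm to find gcd.
We find integers such that 27*x0 + 31*y0 = 1

Step 3: Scale the particular solution.
Multiply by 7/1 = 7:
h = -56, g = -49

Step 4: Verify.
27*(-56) - 31*(-49) = 7 = 7 ✓

h = -56, g = -49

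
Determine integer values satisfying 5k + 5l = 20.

Step 1: Check solvability.
gcd(5, 5) = 5
Since 5 divides 20, solutions exist.

Step 2: Apply extended Euclidean algorithm to find gcd.
We find integers such that 5*x0 + 5*y0 = 5

Step 3: Scale the particular solution.
Multiply by 20/5 = 4:
k = 0, l = 4

Step 4: Verify.
5*(0) + 5*(4) = 20 = 20 ✓

k = 0, l = 4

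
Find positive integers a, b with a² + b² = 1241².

We need a² + b² = 1241² = 1540081.
Trying: 441² + 1160² = 194481 + 1345600 = 1540081 ✓

(441, 1160, 1241)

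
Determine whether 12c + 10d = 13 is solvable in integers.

Step 1: Compute gcd(12, 10).
gcd(12, 10) = 2

Step 2: Check divisibility.
Does 2 divide 13? 13 = 2 x 6 + 1, so no.

By the theorem on linear Diophantine equations, 12c + 10d = 13 has integer solutions if and only if gcd(12, 10) divides 13. Since 2 does not divide 13, no solutions exist.

No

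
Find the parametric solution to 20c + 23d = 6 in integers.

Step 1: Compute gcd(20, 23) = 1.
Since 1 divides 6, solutions exist.

Step 2: Find a particular solution using extended Euclidean algorithm.
We get c₀ = -48, d₀ = 42.
Check: 20*-48 + 23*42 = 6 = 6 ✓

Step 3: Write the general solution.
c = -48 + (23/1)t = -48 + 23t
d = 42 - (20/1)t = 42 - 20t
for any integer t.

c = -48 + 23t, d = 42 - 20t for integer t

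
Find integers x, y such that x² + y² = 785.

We need to find integers x, y > 0 such that x² + y² = 785.
Trying x = 1: y² = 785 - 1² = 785 - 1 = 784
y = 28
Check: 1² + 28² = 1 + 784 = 785 ✓

785 = 1² + 28²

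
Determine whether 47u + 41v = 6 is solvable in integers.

Step 1: Compute gcd(47, 41).
gcd(47, 41) = 1

Step 2: Check divisibility.
Does 1 divide 6? 6 = 1 x 6, so yes.

By the theorem on linear Diophantine equations, 47u + 41v = 6 has integer solutions if and only if gcd(47, 41) divides 6. Since 1 | 6, solutions exist.

Yes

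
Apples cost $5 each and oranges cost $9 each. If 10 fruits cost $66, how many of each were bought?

Let a = apples, o = oranges.
a + o = 10
5a + 9o = 66
Substitute o = 10 - a:
5a + 9(10 - a) = 66
(5 - 9)a = 66 - 90
-4a = -24
a = 6, o = 10 - 6 = 4

Apples: 6, Oranges: 4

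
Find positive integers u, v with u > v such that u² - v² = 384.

Factor: u² - v² = (u+v)(u-v) = 384.
We need two factors of 384 with the same parity.
Use u+v = 192 and u-v = 2 (product 192·2 = 384).
Adding: 2u = 194, so u = 97.
Subtracting: 2v = 190, so v = 95.
Check: 97² - 95² = 9409 - 9025 = 384 ✓

u = 97, v = 95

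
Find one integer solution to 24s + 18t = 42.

Step 1: Check solvability.
gcd(24, 18) = 6
Since 6 divides 42, solutions exist.

Step 2: Apply extended Euclidean algorithm to find gcd.
We find integers such that 24*x0 + 18*y0 = 6

Step 3: Scale the particular solution.
Multiply by 42/6 = 7:
s = 7, t = -7

Step 4: Verify.
24*(7) + 18*(-7) = 42 = 42 ✓

s = 7, t = -7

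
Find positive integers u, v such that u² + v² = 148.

Search for u with 148 - u² a perfect square.
u = 2: 148 - 2² = 148 - 4 = 144 = 12² ✓
So u = 2, v = 12.

u = 2, v = 12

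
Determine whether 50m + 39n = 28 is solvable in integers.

Step 1: Compute gcd(50, 39).
gcd(50, 39) = 1

Step 2: Check divisibility.
Does 1 divide 28? 28 = 1 x 28, so yes.

By the theorem on linear Diophantine equations, 50m + 39n = 28 has integer solutions if and only if gcd(50, 39) divides 28. Since 1 | 28, solutions exist.

Yes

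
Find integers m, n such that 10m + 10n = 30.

Step 1: Check solvability.
gcd(10, 10) = 10
Since 10 divides 30, solutions exist.

Step 2: Apply extended Euclidean algorithm to find gcd.
We find integers such that 10*x0 + 10*y0 = 10

Step 3: Scale the particular solution.
Multiply by 30/10 = 3:
m = 0, n = 3

Step 4: Verify.
10*(0) + 10*(3) = 30 = 30 ✓

m = 0, n = 3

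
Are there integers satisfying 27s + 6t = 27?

Step 1: Compute gcd(27, 6).
gcd(27, 6) = 3

Step 2: Check divisibility.
Does 3 divide 27? 27 = 3 x 9, so yes.

By the theorem on linear Diophantine equations, 27s + 6t = 27 has integer solutions if and only if gcd(27, 6) divides 27. Since 3 | 27, solutions exist.

Yes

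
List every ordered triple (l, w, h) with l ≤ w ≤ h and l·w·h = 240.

Iterate l from 1 to ⌊240^(1/3)⌋. For each l dividing 240, iterate w ≥ l with w dividing 240/l, and set h = 240/(l·w).
Triples found (24): (1×1×240), (1×2×120), (1×3×80), (1×4×60), (1×5×48), (1×6×40), (1×8×30), (1×10×24), (1×12×20), (1×15×16), (2×2×60), (2×3×40), (2×4×30), (2×5×24), (2×6×20), (2×8×15), (2×10×12), (3×4×20), (3×5×16), (3×8×10), (4×4×15), (4×5×12), (4×6×10), (5×6×8)

(1×1×240), (1×2×120), (1×3×80), (1×4×60), (1×5×48), (1×6×40), (1×8×30), (1×10×24), (1×12×20), (1×15×16), (2×2×60), (2×3×40), (2×4×30), (2×5×24), (2×6×20), (2×8×15), (2×10×12), (3×4×20), (3×5×16), (3×8×10), (4×4×15), (4×5×12), (4×6×10), (5×6×8)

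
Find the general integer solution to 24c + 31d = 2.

Step 1: Compute gcd(24, 31) = 1.
Since 1 divides 2, solutions exist.

Step 2: Find a particular solution using extended Euclidean algorithm.
We get c₀ = -18, d₀ = 14.
Check: 24*-18 + 31*14 = 2 = 2 ✓

Step 3: Write the general solution.
c = -18 + (31/1)t = -18 + 31t
d = 14 - (24/1)t = 14 - 24t
for any integer t.

c = -18 + 31t, d = 14 - 24t for integer t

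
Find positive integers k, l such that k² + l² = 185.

Search for k with 185 - k² a perfect square.
k = 4: 185 - 4² = 185 - 16 = 169 = 13² ✓
So k = 4, l = 13.

k = 4, l = 13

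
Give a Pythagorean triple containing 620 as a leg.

We need the other leg and hypotenuse such that 620² + x² = c².
Take x = 1872, c = 1972: 620² + 1872² = 384400 + 3504384 = 3888784 = 1972² ✓
Triple: (620, 1872, 1972)

(620, 1872, 1972)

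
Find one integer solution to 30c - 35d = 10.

Step 1: Check solvability.
gcd(30, 35) = 5
Since 5 divides 10, solutions exist.

Step 2: Apply extended Euclidean algorithm to find gcd.
We find integers such that 30*x0 + 35*y0 = 5

Step 3: Scale the particular solution.
Multiply by 10/5 = 2:
c = -2, d = -2

Step 4: Verify.
30*(-2) - 35*(-2) = 10 = 10 ✓

c = -2, d = -2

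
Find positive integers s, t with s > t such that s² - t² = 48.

Factor: s² - t² = (s+t)(s-t) = 48.
We need two factors of 48 with the same parity.
Use s+t = 24 and s-t = 2 (product 24·2 = 48).
Adding: 2s = 26, so s = 13.
Subtracting: 2t = 22, so t = 11.
Check: 13² - 11² = 169 - 121 = 48 ✓

s = 13, t = 11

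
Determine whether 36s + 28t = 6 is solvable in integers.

Step 1: Compute gcd(36, 28).
gcd(36, 28) = 4

Step 2: Check divisibility.
Does 4 divide 6? 6 = 4 x 1 + 2, so no.

By the theorem on linear Diophantine equations, 36s + 28t = 6 has integer solutions if and only if gcd(36, 28) divides 6. Since 4 does not divide 6, no solutions exist.

No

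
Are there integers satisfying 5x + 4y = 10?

Step 1: Compute gcd(5, 4).
gcd(5, 4) = 1

Step 2: Check divisibility.
Does 1 divide 10? 10 = 1 x 10, so yes.

By the theorem on linear Diophantine equations, 5x + 4y = 10 has integer solutions if and only if gcd(5, 4) divides 10. Since 1 | 10, solutions exist.

Yes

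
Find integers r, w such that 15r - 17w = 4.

Step 1: Check solvability.
gcd(15, 17) = 1
Since 1 divides 4, solutions exist.

Step 2: Apply extended Euclidean algorithm to find gcd.
We find integers such that 15*x0 + 17*y0 = 1

Step 3: Scale the particular solution.
Multiply by 4/1 = 4:
r = 32, w = 28

Step 4: Verify.
15*(32) - 17*(28) = 4 = 4 ✓

r = 32, w = 28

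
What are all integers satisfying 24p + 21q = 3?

Step 1: Compute gcd(24, 21) = 3.
Since 3 divides 3, solutions exist.

Step 2: Find a particular solution using extended Euclidean algorithm.
We get p₀ = 1, q₀ = -1.
Check: 24*1 + 21*-1 = 3 = 3 ✓

Step 3: Write the general solution.
p = 1 + (21/3)t = 1 + 7t
q = -1 - (24/3)t = -1 - 8t
for any integer t.

p = 1 + 7t, q = -1 - 8t for integer t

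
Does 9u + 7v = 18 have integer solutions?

Step 1: Compute gcd(9, 7).
gcd(9, 7) = 1

Step 2: Check divisibility.
Does 1 divide 18? 18 = 1 x 18, so yes.

By the theorem on linear Diophantine equations, 9u + 7v = 18 has integer solutions if and only if gcd(9, 7) divides 18. Since 1 | 18, solutions exist.

Yes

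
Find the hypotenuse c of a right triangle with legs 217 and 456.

c² = a² + b² = 217² + 456² = 47089 + 207936 = 255025
c = 505

505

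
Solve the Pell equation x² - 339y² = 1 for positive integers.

We seek the smallest positive integers (x, y) with x² - 339y² = 1, i.e., x² = 339y² + 1.
Try successive y values:
y = 1: x² = 339·1² + 1 = 340, not a perfect square
y = 2: x² = 339·2² + 1 = 1357, not a perfect square
y = 3: x² = 339·3² + 1 = 3052, not a perfect square
... continuing the search (or via continued fractions) ...
y = 5321: x² = 339·5321² + 1 = 9598120900, x = 97970 ✓

Verify: 97970² - 339·5321² = 9598120900 - 9598120899 = 1 ✓

x = 97970, y = 5321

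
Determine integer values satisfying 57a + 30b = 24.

Step 1: Check solvability.
gcd(57, 30) = 3
Since 3 divides 24, solutions exist.

Step 2: Apply extended Euclidean algorithm to find gcd.
We find integers such that 57*x0 + 30*y0 = 3

Step 3: Scale the particular solution.
Multiply by 24/3 = 8:
a = -8, b = 16

Step 4: Verify.
57*(-8) + 30*(16) = 24 = 24 ✓

a = -8, b = 16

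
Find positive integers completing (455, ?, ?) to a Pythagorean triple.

We need the other leg and hypotenuse such that 455² + x² = c².
Take x = 528, c = 697: 455² + 528² = 207025 + 278784 = 485809 = 697² ✓
Triple: (455, 528, 697)

(455, 528, 697)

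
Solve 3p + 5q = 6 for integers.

Step 1: Check solvability.
gcd(3, 5) = 1
Since 1 divides 6, solutions exist.

Step 2: Apply extended Euclidean algorithm to find gcd.
We find integers such that 3*x0 + 5*y0 = 1

Step 3: Scale the particular solution.
Multiply by 6/1 = 6:
p = 12, q = -6

Step 4: Verify.
3*(12) + 5*(-6) = 6 = 6 ✓

p = 12, q = -6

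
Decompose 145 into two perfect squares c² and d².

We need to find integers c, d > 0 such that c² + d² = 145.
Trying c = 1: d² = 145 - 1² = 145 - 1 = 144
d = 12
Check: 1² + 12² = 1 + 144 = 145 ✓

145 = 1² + 12²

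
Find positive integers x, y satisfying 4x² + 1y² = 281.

Try small values of x and check whether (281 - 4x²)/1 is a perfect square.
x = 8: 4·8² = 256, so 1y² = 281 - 256 = 25, giving y² = 25, y = 5.
Check: 4·8² + 1·5² = 256 + 25 = 281 ✓

x = 8, y = 5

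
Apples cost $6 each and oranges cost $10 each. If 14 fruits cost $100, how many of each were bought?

Let a = apples, o = oranges.
a + o = 14
6a + 10o = 100
Substitute o = 14 - a:
6a + 10(14 - a) = 100
(6 - 10)a = 100 - 140
-4a = -40
a = 10, o = 14 - 10 = 4

Apples: 10, Oranges: 4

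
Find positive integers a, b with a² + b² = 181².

We need a² + b² = 181² = 32761.
Trying: 19² + 180² = 361 + 32400 = 32761 ✓

(19, 180, 181)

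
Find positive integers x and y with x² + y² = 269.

We need to find integers x, y > 0 such that x² + y² = 269.
Trying x = 10: y² = 269 - 10² = 269 - 100 = 169
y = 13
Check: 10² + 13² = 100 + 169 = 269 ✓

269 = 10² + 13²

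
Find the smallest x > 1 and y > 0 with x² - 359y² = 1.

We seek the smallest positive integers (x, y) with x² - 359y² = 1, i.e., x² = 359y² + 1.
Try successive y values:
y = 1: x² = 359·1² + 1 = 360, not a perfect square
y = 2: x² = 359·2² + 1 = 1437, not a perfect square
y = 3: x² = 359·3² + 1 = 3232, not a perfect square
... continuing the search (or via continued fractions) ...
y = 19: x² = 359·19² + 1 = 129600, x = 360 ✓

Verify: 360² - 359·19² = 129600 - 129599 = 1 ✓

x = 360, y = 19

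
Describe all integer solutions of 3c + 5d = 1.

Step 1: Compute gcd(3, 5) = 1.
Since 1 divides 1, solutions exist.

Step 2: Find a particular solution using extended Euclidean algorithm.
We get c₀ = 2, d₀ = -1.
Check: 3*2 + 5*-1 = 1 = 1 ✓

Step 3: Write the general solution.
c = 2 + (5/1)t = 2 + 5t
d = -1 - (3/1)t = -1 - 3t
for any integer t.

c = 2 + 5t, d = -1 - 3t for integer t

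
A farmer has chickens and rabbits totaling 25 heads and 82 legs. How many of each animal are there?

Let c = chickens, r = rabbits.
Heads: c + r = 25
Legs: 2c + 4r = 82
From the first equation, c = 25 - r. Substitute:
2(25 - r) + 4r = 82
50 + 2r = 82
r = (82 - 50)/2 = 16
c = 25 - 16 = 9

Chickens: 9, Rabbits: 16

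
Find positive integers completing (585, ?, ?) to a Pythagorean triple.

We need the other leg and hypotenuse such that 585² + x² = c².
Take x = 2244, c = 2319: 585² + 2244² = 342225 + 5035536 = 5377761 = 2319² ✓
Triple: (585, 2244, 2319)

(585, 2244, 2319)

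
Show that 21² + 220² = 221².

Compute a² + b² = 21² + 220² = 441 + 48400 = 48841
Compute c² = 221² = 48841
Since 48841 = 48841, confirmed.

Yes, it is a Pythagorean triple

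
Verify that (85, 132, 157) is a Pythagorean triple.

Compute a² + b² = 85² + 132² = 7225 + 17424 = 24649
Compute c² = 157² = 24649
Since 24649 = 24649, confirmed.

Yes, it is a Pythagorean triple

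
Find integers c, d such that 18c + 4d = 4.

Step 1: Check solvability.
gcd(18, 4) = 2
Since 2 divides 4, solutions exist.

Step 2: Apply extended Euclidean algorithm to find gcd.
We find integers such that 18*x0 + 4*y0 = 2

Step 3: Scale the particular solution.
Multiply by 4/2 = 2:
c = 2, d = -8

Step 4: Verify.
18*(2) + 4*(-8) = 4 = 4 ✓

c = 2, d = -8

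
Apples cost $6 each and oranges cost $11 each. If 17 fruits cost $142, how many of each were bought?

Let a = apples, o = oranges.
a + o = 17
6a + 11o = 142
Substitute o = 17 - a:
6a + 11(17 - a) = 142
(6 - 11)a = 142 - 187
-5a = -45
a = 9, o = 17 - 9 = 8

Apples: 9, Oranges: 8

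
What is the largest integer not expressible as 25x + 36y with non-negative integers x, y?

For two coprime denominations a and b, the Frobenius number (largest value not representable as a non-negative combination) is ab - a - b.
Here gcd(25, 36) = 1, so they are coprime.
F(25, 36) = 25·36 - 25 - 36 = 900 - 61 = 839

839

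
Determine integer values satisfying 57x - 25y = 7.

Step 1: Check solvability.
gcd(57, 25) = 1
Since 1 divides 7, solutions exist.

Step 2: Apply extended Euclidean algorithm to find gcd.
We find integers such that 57*x0 + 25*y0 = 1

Step 3: Scale the particular solution.
Multiply by 7/1 = 7:
x = -49, y = -112

Step 4: Verify.
57*(-49) - 25*(-112) = 7 = 7 ✓

x = -49, y = -112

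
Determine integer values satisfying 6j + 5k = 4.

Step 1: Check solvability.
gcd(6, 5) = 1
Since 1 divides 4, solutions exist.

Step 2: Apply extended Euclidean algorithm to find gcd.
We find integers such that 6*x0 + 5*y0 = 1

Step 3: Scale the particular solution.
Multiply by 4/1 = 4:
j = 4, k = -4

Step 4: Verify.
6*(4) + 5*(-4) = 4 = 4 ✓

j = 4, k = -4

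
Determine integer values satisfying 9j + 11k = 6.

Step 1: Check solvability.
gcd(9, 11) = 1
Since 1 divides 6, solutions exist.

Step 2: Apply extended Euclidean algorithm to find gcd.
We find integers such that 9*x0 + 11*y0 = 1

Step 3: Scale the particular solution.
Multiply by 6/1 = 6:
j = 30, k = -24

Step 4: Verify.
9*(30) + 11*(-24) = 6 = 6 ✓

j = 30, k = -24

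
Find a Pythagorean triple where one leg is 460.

We need the other leg and hypotenuse such that 460² + x² = c².
Take x = 429, c = 629: 460² + 429² = 211600 + 184041 = 395641 = 629² ✓
Triple: (429, 460, 629)

(429, 460, 629)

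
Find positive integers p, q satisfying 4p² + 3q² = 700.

Try small values of p and check whether (700 - 4p²)/3 is a perfect square.
p = 10: 4·10² = 400, so 3q² = 700 - 400 = 300, giving q² = 100, q = 10.
Check: 4·10² + 3·10² = 400 + 300 = 700 ✓

p = 10, q = 10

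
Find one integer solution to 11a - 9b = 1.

Step 1: Check solvability.
gcd(11, 9) = 1
Since 1 divides 1, solutions exist.

Step 2: Apply extended Euclidean algorithm to find gcd.
We find integers such that 11*x0 + 9*y0 = 1

Step 3: Scale the particular solution.
Multiply by 1/1 = 1:
a = -4, b = -5

Step 4: Verify.
11*(-4) - 9*(-5) = 1 = 1 ✓

a = -4, b = -5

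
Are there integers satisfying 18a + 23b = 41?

Step 1: Compute gcd(18, 23).
gcd(18, 23) = 1

Step 2: Check divisibility.
Does 1 divide 41? 41 = 1 x 41, so yes.

By the theorem on linear Diophantine equations, 18a + 23b = 41 has integer solutions if and only if gcd(18, 23) divides 41. Since 1 | 41, solutions exist.

Yes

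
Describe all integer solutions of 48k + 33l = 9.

Step 1: Compute gcd(48, 33) = 3.
Since 3 divides 9, solutions exist.

Step 2: Find a particular solution using extended Euclidean algorithm.
We get k₀ = -6, l₀ = 9.
Check: 48*-6 + 33*9 = 9 = 9 ✓

Step 3: Write the general solution.
k = -6 + (33/3)t = -6 + 11t
l = 9 - (48/3)t = 9 - 16t
for any integer t.

k = -6 + 11t, l = 9 - 16t for integer t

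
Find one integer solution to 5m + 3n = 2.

Step 1: Check solvability.
gcd(5, 3) = 1
Since 1 divides 2, solutions exist.

Step 2: Apply extended Euclidean algorithm to find gcd.
We find integers such that 5*x0 + 3*y0 = 1

Step 3: Scale the particular solution.
Multiply by 2/1 = 2:
m = -2, n = 4

Step 4: Verify.
5*(-2) + 3*(4) = 2 = 2 ✓

m = -2, n = 4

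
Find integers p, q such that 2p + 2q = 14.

Step 1: Check solvability.
gcd(2, 2) = 2
Since 2 divides 14, solutions exist.

Step 2: Apply extended Euclidean algorithm to find gcd.
We find integers such that 2*x0 + 2*y0 = 2

Step 3: Scale the particular solution.
Multiply by 14/2 = 7:
p = 0, q = 7

Step 4: Verify.
2*(0) + 2*(7) = 14 = 14 ✓

p = 0, q = 7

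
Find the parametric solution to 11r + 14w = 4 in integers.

Step 1: Compute gcd(11, 14) = 1.
Since 1 divides 4, solutions exist.

Step 2: Find a particular solution using extended Euclidean algorithm.
We get r₀ = -20, w₀ = 16.
Check: 11*-20 + 14*16 = 4 = 4 ✓

Step 3: Write the general solution.
r = -20 + (14/1)t = -20 + 14t
w = 16 - (11/1)t = 16 - 11t
for any integer t.

r = -20 + 14t, w = 16 - 11t for integer t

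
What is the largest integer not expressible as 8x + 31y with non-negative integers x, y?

For two coprime denominations a and b, the Frobenius number (largest value not representable as a non-negative combination) is ab - a - b.
Here gcd(8, 31) = 1, so they are coprime.
F(8, 31) = 8·31 - 8 - 31 = 248 - 39 = 209

209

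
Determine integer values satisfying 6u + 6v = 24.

Step 1: Check solvability.
gcd(6, 6) = 6
Since 6 divides 24, solutions exist.

Step 2: Apply extended Euclidean algorithm to find gcd.
We find integers such that 6*x0 + 6*y0 = 6

Step 3: Scale the particular solution.
Multiply by 24/6 = 4:
u = 0, v = 4

Step 4: Verify.
6*(0) + 6*(4) = 24 = 24 ✓

u = 0, v = 4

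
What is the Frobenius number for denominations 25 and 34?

For two coprime denominations a and b, the Frobenius number (largest value not representable as a non-negative combination) is ab - a - b.
Here gcd(25, 34) = 1, so they are coprime.
F(25, 34) = 25·34 - 25 - 34 = 850 - 59 = 791

791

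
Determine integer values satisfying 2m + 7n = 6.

Step 1: Check solvability.
gcd(2, 7) = 1
Since 1 divides 6, solutions exist.

Step 2: Apply extended Euclidean algorithm to find gcd.
We find integers such that 2*x0 + 7*y0 = 1

Step 3: Scale the particular solution.
Multiply by 6/1 = 6:
m = -18, n = 6

Step 4: Verify.
2*(-18) + 7*(6) = 6 = 6 ✓

m = -18, n = 6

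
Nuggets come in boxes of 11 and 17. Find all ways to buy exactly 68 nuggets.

We need non-negative integers (x, y) with 11x + 17y = 68.
For each x in 0..6, check if 68 - 11x is a non-negative multiple of 17.
x = 0: 17y = 68, y = 4 ✓

(0 boxes of 11, 4 boxes of 17)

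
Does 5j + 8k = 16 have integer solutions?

Step 1: Compute gcd(5, 8).
gcd(5, 8) = 1

Step 2: Check divisibility.
Does 1 divide 16? 16 = 1 x 16, so yes.

By the theorem on linear Diophantine equations, 5j + 8k = 16 has integer solutions if and only if gcd(5, 8) divides 16. Since 1 | 16, solutions exist.

Yes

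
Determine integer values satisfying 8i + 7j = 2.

Step 1: Check solvability.
gcd(8, 7) = 1
Since 1 divides 2, solutions exist.

Step 2: Apply extended Euclidean algorithm to find gcd.
We find integers such that 8*x0 + 7*y0 = 1

Step 3: Scale the particular solution.
Multiply by 2/1 = 2:
i = 2, j = -2

Step 4: Verify.
8*(2) + 7*(-2) = 2 = 2 ✓

i = 2, j = -2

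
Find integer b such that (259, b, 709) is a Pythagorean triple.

b² = c² - a² = 709² - 259² = 502681 - 67081 = 435600
b = sqrt(435600) = 660

660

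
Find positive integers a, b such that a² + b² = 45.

Search for a with 45 - a² a perfect square.
a = 3: 45 - 3² = 45 - 9 = 36 = 6² ✓
So a = 3, b = 6.

a = 3, b = 6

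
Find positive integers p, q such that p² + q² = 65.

Search for p with 65 - p² a perfect square.
p = 1: 65 - 1² = 65 - 1 = 64 = 8² ✓
So p = 1, q = 8.

p = 1, q = 8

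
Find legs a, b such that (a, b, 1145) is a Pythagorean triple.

We need a² + b² = 1145² = 1311025.
Trying: 1105² + 300² = 1221025 + 90000 = 1311025 ✓

(1105, 300, 1145)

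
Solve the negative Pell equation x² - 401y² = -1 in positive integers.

We need x² = 401y² - 1. Try successive y:
y = 1: x² = 401·1² - 1 = 400 = 20² ✓
Check: 20² - 401·1² = 400 - 401 = -1 ✓

x = 20, y = 1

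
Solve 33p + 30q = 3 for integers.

Step 1: Check solvability.
gcd(33, 30) = 3
Since 3 divides 3, solutions exist.

Step 2: Apply extended Euclidean algorithm to find gcd.
We find integers such that 33*x0 + 30*y0 = 3

Step 3: Scale the particular solution.
Multiply by 3/3 = 1:
p = 1, q = -1

Step 4: Verify.
33*(1) + 30*(-1) = 3 = 3 ✓

p = 1, q = -1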